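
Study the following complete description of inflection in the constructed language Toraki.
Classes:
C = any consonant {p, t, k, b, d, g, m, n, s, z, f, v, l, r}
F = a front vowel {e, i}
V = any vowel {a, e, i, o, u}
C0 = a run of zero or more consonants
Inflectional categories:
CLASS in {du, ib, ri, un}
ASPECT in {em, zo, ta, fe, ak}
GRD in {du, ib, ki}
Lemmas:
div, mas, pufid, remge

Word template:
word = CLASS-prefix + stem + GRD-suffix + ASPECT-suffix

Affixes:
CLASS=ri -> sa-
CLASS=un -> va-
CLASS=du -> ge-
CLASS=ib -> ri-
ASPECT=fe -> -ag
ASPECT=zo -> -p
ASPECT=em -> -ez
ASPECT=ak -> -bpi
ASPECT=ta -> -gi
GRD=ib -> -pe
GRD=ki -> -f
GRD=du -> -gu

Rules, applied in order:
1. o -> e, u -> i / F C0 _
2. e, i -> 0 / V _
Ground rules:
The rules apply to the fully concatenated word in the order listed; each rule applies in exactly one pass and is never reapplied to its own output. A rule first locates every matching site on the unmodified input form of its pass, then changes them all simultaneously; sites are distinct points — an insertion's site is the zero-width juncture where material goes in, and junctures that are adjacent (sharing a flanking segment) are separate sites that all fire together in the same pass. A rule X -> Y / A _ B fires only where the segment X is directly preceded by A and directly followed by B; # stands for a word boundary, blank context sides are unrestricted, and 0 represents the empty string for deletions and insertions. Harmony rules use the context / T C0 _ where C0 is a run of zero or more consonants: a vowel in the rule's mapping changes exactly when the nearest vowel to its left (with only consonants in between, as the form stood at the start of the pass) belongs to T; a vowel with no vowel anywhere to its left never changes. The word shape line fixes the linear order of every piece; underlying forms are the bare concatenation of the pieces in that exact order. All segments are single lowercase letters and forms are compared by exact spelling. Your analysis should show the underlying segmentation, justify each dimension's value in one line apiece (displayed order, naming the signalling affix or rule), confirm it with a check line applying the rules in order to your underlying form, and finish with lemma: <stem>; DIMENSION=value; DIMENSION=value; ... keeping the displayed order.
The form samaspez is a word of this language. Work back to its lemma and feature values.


underlying: sa-mas-pe-ez
CLASS=ri - signalled by the affix sa-
ASPECT=em - signalled by the affix -ez
GRD=ib - signalled by the affix -pe
check: samaspeez -> samaspeez -> samaspez
lemma: mas; CLASS=ri; ASPECT=em; GRD=ib


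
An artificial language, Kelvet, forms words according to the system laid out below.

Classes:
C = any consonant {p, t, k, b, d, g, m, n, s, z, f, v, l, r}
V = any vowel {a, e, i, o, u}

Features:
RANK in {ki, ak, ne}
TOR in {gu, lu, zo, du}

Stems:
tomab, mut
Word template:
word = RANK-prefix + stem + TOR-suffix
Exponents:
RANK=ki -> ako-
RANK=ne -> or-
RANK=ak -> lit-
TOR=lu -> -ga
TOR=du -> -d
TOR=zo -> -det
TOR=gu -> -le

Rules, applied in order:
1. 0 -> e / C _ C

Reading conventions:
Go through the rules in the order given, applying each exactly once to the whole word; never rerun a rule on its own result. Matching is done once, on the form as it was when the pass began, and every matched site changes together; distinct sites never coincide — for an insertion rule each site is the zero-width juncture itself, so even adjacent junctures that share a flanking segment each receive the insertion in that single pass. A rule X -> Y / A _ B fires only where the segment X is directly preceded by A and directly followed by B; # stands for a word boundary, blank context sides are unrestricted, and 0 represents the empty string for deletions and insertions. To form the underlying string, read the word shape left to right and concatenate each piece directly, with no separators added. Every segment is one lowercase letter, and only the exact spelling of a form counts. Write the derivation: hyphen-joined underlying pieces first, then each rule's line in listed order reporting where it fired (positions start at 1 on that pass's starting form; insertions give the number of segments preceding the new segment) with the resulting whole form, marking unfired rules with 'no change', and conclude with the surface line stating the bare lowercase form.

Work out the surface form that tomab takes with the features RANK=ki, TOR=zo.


underlying: ako-tomab-det
1. 0 -> e / C _ C: inserts after position(s) 8: akotomabedet
surface: akotomabedet


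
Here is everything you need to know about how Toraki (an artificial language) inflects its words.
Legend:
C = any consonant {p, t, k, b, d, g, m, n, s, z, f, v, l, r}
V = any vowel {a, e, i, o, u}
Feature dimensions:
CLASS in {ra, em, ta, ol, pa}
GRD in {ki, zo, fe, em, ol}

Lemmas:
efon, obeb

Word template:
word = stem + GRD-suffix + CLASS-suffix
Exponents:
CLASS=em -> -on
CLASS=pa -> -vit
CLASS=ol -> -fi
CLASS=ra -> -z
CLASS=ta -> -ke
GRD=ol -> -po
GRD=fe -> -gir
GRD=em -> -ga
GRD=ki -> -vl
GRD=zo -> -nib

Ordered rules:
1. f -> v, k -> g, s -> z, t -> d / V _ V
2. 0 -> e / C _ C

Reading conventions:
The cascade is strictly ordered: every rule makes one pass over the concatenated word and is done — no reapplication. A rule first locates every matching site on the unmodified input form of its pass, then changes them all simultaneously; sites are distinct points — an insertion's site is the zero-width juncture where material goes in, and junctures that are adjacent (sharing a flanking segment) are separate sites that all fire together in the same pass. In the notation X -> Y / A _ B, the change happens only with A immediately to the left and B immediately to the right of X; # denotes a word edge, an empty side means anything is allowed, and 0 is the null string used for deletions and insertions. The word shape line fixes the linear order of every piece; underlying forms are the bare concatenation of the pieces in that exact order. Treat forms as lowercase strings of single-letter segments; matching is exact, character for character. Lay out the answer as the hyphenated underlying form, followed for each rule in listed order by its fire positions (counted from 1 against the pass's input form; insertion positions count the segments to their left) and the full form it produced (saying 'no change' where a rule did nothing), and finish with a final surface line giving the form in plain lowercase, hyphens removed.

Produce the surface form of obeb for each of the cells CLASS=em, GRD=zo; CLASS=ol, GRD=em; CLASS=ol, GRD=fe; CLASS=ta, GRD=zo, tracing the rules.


cell CLASS=em, GRD=zo:
underlying: obeb-nib-on
1. f -> v, k -> g, s -> z, t -> d / V _ V: no change
2. 0 -> e / C _ C: inserts after position(s) 4: obebenibon
surface: obebenibon

cell CLASS=ol, GRD=em:
underlying: obeb-ga-fi
1. f -> v, k -> g, s -> z, t -> d / V _ V: fires at position(s) 7: obebgavi
2. 0 -> e / C _ C: inserts after position(s) 4: obebegavi
surface: obebegavi

cell CLASS=ol, GRD=fe:
underlying: obeb-gir-fi
1. f -> v, k -> g, s -> z, t -> d / V _ V: no change
2. 0 -> e / C _ C: inserts after position(s) 4, 7: obebegirefi
surface: obebegirefi

cell CLASS=ta, GRD=zo:
underlying: obeb-nib-ke
1. f -> v, k -> g, s -> z, t -> d / V _ V: no change
2. 0 -> e / C _ C: inserts after position(s) 4, 7: obebenibeke
surface: obebenibeke


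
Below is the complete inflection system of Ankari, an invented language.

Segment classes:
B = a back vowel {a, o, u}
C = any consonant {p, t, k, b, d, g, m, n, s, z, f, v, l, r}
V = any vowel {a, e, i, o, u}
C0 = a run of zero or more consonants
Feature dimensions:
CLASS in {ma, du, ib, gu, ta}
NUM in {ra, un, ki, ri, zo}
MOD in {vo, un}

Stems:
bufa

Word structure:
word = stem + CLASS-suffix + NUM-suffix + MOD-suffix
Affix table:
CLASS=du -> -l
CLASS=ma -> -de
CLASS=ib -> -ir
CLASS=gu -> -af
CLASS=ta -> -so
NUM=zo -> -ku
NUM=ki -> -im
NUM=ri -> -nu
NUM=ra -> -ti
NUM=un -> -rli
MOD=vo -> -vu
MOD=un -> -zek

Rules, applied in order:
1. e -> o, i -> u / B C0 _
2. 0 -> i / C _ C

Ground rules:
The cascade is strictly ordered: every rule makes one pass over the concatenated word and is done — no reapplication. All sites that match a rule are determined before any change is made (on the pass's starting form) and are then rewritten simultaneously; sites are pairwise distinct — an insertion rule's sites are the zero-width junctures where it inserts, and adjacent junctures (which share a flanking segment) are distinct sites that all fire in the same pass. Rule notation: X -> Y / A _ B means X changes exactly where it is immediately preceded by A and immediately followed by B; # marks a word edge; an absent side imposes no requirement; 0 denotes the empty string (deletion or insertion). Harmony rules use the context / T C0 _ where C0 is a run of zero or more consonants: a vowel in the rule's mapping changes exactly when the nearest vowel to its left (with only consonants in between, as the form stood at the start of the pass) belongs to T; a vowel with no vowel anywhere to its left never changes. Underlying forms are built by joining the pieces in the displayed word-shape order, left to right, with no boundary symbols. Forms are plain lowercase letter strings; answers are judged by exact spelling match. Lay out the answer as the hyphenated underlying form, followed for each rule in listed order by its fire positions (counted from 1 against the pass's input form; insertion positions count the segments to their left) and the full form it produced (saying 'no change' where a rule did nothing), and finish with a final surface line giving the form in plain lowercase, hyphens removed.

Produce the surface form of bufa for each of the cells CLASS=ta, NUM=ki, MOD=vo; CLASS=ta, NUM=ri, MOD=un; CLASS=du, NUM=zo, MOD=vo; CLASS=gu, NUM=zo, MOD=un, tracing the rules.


cell CLASS=ta, NUM=ki, MOD=vo:
underlying: bufa-so-im-vu
1. e -> o, i -> u / B C0 _: fires at position(s) 7: bufasoumvu
2. 0 -> i / C _ C: inserts after position(s) 8: bufasoumivu
surface: bufasoumivu

cell CLASS=ta, NUM=ri, MOD=un:
underlying: bufa-so-nu-zek
1. e -> o, i -> u / B C0 _: fires at position(s) 10: bufasonuzok
2. 0 -> i / C _ C: no change
surface: bufasonuzok

cell CLASS=du, NUM=zo, MOD=vo:
underlying: bufa-l-ku-vu
1. e -> o, i -> u / B C0 _: no change
2. 0 -> i / C _ C: inserts after position(s) 5: bufalikuvu
surface: bufalikuvu

cell CLASS=gu, NUM=zo, MOD=un:
underlying: bufa-af-ku-zek
1. e -> o, i -> u / B C0 _: fires at position(s) 10: bufaafkuzok
2. 0 -> i / C _ C: inserts after position(s) 6: bufaafikuzok
surface: bufaafikuzok


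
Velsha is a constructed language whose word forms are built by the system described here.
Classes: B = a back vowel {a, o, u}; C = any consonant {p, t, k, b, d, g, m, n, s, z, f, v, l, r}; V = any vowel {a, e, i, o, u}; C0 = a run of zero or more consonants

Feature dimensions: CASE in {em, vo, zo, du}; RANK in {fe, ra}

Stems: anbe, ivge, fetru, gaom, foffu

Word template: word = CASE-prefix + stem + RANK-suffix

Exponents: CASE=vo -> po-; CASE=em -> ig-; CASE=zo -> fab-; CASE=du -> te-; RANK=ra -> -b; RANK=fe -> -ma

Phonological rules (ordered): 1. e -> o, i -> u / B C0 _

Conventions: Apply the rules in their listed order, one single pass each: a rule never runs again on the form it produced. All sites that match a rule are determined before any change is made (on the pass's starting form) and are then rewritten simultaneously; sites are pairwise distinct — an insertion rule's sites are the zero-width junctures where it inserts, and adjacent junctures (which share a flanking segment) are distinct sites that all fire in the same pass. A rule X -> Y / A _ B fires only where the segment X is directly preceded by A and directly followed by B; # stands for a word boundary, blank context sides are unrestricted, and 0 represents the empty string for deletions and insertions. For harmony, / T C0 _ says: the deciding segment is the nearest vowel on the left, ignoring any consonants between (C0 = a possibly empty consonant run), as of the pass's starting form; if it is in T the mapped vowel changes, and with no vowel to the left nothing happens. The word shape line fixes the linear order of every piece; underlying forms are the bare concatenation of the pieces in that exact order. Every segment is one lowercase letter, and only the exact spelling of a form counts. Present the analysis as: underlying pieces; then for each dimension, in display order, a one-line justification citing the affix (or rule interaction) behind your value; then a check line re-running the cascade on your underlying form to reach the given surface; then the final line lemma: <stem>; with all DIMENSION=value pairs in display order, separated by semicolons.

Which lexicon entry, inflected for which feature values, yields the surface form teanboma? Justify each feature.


underlying: te-anbe-ma
CASE=du - signalled by the affix te-
RANK=fe - signalled by the affix -ma
check: teanbema -> teanboma
lemma: anbe; CASE=du; RANK=fe


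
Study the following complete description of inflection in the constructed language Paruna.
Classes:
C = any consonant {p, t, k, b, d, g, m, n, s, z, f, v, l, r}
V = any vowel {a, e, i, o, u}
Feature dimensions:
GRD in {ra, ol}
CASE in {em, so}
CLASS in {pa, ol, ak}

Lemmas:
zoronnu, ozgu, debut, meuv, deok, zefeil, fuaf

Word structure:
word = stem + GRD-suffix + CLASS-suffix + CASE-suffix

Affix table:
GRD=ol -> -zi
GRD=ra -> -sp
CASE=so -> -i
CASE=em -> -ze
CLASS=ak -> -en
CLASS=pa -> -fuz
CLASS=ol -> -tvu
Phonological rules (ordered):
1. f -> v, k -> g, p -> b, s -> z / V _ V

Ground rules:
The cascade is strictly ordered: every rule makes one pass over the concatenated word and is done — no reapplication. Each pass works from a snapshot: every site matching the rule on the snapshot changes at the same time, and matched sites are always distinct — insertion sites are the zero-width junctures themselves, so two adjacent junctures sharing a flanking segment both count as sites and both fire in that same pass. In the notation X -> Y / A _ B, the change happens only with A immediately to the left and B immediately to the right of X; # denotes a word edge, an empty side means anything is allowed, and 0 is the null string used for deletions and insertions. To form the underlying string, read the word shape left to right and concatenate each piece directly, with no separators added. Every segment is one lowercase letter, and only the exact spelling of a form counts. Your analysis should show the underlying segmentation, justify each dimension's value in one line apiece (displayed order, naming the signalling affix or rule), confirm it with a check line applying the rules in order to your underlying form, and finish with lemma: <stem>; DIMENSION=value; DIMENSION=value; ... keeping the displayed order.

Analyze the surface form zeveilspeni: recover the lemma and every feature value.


underlying: zefeil-sp-en-i
GRD=ra - signalled by the affix -sp
CASE=so - signalled by the affix -i
CLASS=ak - signalled by the affix -en
check: zefeilspeni -> zeveilspeni
lemma: zefeil; GRD=ra; CASE=so; CLASS=ak


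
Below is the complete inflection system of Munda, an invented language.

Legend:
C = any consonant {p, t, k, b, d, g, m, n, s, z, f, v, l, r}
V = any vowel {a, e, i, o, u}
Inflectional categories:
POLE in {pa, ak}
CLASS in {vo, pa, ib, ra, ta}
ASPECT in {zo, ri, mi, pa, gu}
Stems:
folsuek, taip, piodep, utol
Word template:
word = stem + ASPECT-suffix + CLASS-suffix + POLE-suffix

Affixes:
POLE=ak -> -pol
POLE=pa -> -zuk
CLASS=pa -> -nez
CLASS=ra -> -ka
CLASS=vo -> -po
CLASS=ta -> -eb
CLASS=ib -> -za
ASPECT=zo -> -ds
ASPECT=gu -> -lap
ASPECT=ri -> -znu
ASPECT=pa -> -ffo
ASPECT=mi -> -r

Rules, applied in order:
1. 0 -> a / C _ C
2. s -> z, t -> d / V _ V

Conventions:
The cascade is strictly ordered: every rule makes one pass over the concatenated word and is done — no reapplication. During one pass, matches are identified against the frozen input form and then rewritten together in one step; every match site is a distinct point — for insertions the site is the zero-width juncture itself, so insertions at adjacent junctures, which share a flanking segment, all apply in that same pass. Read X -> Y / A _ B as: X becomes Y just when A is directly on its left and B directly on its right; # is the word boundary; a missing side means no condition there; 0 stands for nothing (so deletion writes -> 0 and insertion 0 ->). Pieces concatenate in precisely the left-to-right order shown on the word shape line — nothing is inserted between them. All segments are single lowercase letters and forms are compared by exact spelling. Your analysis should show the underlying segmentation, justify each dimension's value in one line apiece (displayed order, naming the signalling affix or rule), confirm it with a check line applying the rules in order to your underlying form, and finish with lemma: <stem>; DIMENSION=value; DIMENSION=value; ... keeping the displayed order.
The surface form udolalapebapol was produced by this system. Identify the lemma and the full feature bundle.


underlying: utol-lap-eb-pol
POLE=ak - signalled by the affix -pol
CLASS=ta - signalled by the affix -eb
ASPECT=gu - signalled by the affix -lap
check: utollapebpol -> utolalapebapol -> udolalapebapol
lemma: utol; POLE=ak; CLASS=ta; ASPECT=gu


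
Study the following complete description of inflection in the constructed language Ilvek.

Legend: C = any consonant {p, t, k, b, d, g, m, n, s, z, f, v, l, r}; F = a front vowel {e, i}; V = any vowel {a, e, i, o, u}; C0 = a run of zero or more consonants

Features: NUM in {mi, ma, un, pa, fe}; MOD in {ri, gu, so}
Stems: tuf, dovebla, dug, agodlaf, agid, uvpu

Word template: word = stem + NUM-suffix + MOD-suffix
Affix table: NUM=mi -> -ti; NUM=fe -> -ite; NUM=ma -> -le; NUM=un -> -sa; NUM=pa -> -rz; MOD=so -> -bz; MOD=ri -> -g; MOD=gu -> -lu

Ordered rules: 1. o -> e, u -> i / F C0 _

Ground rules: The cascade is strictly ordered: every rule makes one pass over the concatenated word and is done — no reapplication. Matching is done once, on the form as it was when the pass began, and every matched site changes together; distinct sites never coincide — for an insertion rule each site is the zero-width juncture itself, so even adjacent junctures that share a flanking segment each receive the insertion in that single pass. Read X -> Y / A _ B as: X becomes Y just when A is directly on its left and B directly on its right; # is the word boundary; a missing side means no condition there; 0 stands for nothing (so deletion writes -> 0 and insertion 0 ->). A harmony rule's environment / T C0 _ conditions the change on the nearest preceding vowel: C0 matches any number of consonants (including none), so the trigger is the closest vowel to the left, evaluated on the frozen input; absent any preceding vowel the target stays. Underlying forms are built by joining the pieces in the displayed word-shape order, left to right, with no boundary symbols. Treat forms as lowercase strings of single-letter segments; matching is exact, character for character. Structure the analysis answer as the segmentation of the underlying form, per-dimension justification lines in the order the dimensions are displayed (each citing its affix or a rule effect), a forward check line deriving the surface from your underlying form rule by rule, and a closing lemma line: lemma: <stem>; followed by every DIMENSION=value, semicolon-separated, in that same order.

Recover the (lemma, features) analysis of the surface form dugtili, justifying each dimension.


underlying: dug-ti-lu
NUM=mi - signalled by the affix -ti
MOD=gu - signalled by the affix -lu
check: dugtilu -> dugtili
lemma: dug; NUM=mi; MOD=gu


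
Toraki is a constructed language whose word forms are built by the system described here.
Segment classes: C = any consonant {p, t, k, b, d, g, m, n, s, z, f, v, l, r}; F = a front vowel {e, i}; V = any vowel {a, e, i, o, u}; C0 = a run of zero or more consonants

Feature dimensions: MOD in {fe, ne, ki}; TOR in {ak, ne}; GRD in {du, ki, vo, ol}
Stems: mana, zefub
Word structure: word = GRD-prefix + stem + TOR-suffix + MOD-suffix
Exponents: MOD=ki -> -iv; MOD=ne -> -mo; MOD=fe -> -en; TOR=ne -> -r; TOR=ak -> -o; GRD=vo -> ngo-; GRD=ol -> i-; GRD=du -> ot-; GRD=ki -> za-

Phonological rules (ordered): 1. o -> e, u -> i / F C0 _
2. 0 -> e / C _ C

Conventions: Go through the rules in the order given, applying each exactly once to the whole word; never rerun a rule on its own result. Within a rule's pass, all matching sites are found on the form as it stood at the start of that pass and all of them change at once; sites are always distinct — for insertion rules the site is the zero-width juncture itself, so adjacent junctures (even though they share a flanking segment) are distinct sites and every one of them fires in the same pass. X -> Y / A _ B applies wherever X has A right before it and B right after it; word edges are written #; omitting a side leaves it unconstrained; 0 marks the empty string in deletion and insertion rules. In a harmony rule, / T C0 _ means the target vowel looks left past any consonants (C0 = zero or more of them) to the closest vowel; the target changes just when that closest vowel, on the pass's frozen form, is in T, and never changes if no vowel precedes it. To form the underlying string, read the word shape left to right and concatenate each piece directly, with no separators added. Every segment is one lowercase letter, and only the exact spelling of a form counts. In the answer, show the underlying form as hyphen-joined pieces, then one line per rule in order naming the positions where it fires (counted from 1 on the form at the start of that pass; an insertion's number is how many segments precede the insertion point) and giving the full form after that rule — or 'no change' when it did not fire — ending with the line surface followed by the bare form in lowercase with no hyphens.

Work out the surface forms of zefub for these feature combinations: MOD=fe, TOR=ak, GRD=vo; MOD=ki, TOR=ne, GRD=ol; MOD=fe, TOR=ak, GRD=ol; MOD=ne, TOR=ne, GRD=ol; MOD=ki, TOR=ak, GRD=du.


cell MOD=fe, TOR=ak, GRD=vo:
underlying: ngo-zefub-o-en
1. o -> e, u -> i / F C0 _: fires at position(s) 7: ngozefiboen
2. 0 -> e / C _ C: inserts after position(s) 1: negozefiboen
surface: negozefiboen

cell MOD=ki, TOR=ne, GRD=ol:
underlying: i-zefub-r-iv
1. o -> e, u -> i / F C0 _: fires at position(s) 5: izefibriv
2. 0 -> e / C _ C: inserts after position(s) 6: izefiberiv
surface: izefiberiv

cell MOD=fe, TOR=ak, GRD=ol:
underlying: i-zefub-o-en
1. o -> e, u -> i / F C0 _: fires at position(s) 5: izefiboen
2. 0 -> e / C _ C: no change
surface: izefiboen

cell MOD=ne, TOR=ne, GRD=ol:
underlying: i-zefub-r-mo
1. o -> e, u -> i / F C0 _: fires at position(s) 5: izefibrmo
2. 0 -> e / C _ C: inserts after position(s) 6, 7: izefiberemo
surface: izefiberemo

cell MOD=ki, TOR=ak, GRD=du:
underlying: ot-zefub-o-iv
1. o -> e, u -> i / F C0 _: fires at position(s) 6: otzefiboiv
2. 0 -> e / C _ C: inserts after position(s) 2: otezefiboiv
surface: otezefiboiv


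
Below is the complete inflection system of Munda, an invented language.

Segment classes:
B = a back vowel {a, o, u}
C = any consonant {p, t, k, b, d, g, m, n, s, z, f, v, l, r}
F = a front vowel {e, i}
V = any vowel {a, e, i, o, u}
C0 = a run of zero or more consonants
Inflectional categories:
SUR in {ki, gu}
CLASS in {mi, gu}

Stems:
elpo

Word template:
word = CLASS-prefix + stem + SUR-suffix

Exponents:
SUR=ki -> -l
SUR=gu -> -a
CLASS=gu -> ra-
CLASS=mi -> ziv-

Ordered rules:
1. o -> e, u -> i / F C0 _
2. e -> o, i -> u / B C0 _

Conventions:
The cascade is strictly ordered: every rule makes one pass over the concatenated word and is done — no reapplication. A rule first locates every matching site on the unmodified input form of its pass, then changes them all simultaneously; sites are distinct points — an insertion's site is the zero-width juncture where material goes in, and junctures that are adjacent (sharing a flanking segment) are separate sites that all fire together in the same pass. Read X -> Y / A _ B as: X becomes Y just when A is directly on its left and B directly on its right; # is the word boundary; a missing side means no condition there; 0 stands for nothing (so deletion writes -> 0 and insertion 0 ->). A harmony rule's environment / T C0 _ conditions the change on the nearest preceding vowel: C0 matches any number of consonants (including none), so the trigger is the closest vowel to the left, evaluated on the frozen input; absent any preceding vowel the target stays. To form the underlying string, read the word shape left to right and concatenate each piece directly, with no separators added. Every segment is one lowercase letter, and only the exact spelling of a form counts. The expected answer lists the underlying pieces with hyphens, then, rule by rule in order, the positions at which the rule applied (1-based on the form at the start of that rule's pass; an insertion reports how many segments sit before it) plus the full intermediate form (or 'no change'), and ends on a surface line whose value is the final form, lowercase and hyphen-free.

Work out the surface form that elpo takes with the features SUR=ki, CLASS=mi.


underlying: ziv-elpo-l
1. o -> e, u -> i / F C0 _: fires at position(s) 7: zivelpel
2. e -> o, i -> u / B C0 _: no change
surface: zivelpel


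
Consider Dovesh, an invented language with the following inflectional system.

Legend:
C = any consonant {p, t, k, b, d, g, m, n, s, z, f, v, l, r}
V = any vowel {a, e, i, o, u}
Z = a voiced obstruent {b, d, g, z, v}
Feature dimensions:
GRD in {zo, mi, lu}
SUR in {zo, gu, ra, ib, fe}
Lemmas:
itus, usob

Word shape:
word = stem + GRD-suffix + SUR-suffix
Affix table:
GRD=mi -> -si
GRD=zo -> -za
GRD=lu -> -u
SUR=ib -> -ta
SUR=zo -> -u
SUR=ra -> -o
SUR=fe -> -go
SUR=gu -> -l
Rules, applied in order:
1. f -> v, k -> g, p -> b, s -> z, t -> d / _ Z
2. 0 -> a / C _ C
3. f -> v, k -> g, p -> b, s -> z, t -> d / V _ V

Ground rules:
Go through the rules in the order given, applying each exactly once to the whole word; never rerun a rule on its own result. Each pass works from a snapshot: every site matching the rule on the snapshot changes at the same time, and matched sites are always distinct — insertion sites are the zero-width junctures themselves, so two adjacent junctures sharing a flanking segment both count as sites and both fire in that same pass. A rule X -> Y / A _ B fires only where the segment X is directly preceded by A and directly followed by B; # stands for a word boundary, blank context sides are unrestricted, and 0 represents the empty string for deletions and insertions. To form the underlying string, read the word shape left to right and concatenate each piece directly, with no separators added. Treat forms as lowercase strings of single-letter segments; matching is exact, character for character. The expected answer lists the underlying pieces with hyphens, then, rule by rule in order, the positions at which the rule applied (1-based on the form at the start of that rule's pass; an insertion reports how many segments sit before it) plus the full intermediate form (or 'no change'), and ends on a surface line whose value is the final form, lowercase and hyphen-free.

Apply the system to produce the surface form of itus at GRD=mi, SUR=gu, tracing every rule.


underlying: itus-si-l
1. f -> v, k -> g, p -> b, s -> z, t -> d / _ Z: no change
2. 0 -> a / C _ C: inserts after position(s) 4: itusasil
3. f -> v, k -> g, p -> b, s -> z, t -> d / V _ V: fires at position(s) 2, 4, 6: iduzazil
surface: iduzazil


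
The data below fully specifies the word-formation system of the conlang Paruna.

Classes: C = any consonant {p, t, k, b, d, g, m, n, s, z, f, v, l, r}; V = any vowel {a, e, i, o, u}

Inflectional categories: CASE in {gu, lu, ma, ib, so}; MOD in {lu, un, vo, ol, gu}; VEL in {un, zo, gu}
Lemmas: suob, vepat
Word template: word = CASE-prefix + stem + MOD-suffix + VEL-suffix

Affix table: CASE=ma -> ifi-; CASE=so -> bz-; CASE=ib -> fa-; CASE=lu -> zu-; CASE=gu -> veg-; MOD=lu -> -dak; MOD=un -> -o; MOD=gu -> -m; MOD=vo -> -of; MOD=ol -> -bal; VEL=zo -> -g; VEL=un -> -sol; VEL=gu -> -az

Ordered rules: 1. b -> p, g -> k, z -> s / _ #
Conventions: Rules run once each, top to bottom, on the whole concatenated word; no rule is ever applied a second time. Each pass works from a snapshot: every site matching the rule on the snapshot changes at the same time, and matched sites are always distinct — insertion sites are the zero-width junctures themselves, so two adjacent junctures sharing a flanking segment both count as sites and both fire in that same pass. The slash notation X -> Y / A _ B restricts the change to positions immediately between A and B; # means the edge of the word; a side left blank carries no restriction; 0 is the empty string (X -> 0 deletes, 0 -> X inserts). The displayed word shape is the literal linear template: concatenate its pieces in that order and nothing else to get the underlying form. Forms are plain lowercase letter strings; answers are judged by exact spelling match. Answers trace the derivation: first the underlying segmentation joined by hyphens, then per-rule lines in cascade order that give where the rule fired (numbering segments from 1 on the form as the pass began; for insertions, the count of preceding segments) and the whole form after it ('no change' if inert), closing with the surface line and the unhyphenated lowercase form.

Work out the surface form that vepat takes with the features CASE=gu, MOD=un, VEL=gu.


underlying: veg-vepat-o-az
1. b -> p, g -> k, z -> s / _ #: fires at position(s) 11: vegvepatoas
surface: vegvepatoas


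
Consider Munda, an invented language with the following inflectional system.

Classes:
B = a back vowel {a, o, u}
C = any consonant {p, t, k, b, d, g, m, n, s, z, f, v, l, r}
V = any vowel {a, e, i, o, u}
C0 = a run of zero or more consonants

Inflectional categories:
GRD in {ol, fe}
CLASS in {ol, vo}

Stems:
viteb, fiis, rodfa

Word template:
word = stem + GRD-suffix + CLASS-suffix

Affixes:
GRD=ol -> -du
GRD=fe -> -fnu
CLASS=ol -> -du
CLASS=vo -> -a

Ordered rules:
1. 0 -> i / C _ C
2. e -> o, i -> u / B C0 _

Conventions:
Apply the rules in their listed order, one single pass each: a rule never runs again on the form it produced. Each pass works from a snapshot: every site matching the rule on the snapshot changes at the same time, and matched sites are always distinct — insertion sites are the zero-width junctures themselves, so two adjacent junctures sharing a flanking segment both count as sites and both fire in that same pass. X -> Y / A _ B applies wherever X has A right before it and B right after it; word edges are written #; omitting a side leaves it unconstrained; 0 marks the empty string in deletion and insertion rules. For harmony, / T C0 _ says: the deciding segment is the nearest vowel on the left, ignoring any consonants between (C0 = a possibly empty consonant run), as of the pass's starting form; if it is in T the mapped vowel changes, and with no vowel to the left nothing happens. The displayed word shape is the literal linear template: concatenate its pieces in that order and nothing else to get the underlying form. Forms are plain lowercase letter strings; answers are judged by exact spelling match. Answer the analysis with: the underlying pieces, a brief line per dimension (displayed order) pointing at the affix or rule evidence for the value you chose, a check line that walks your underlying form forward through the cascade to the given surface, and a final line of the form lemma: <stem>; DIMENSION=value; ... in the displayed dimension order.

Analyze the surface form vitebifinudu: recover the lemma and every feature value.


underlying: viteb-fnu-du
GRD=fe - signalled by the affix -fnu
CLASS=ol - signalled by the affix -du
check: vitebfnudu -> vitebifinudu -> vitebifinudu
lemma: viteb; GRD=fe; CLASS=ol


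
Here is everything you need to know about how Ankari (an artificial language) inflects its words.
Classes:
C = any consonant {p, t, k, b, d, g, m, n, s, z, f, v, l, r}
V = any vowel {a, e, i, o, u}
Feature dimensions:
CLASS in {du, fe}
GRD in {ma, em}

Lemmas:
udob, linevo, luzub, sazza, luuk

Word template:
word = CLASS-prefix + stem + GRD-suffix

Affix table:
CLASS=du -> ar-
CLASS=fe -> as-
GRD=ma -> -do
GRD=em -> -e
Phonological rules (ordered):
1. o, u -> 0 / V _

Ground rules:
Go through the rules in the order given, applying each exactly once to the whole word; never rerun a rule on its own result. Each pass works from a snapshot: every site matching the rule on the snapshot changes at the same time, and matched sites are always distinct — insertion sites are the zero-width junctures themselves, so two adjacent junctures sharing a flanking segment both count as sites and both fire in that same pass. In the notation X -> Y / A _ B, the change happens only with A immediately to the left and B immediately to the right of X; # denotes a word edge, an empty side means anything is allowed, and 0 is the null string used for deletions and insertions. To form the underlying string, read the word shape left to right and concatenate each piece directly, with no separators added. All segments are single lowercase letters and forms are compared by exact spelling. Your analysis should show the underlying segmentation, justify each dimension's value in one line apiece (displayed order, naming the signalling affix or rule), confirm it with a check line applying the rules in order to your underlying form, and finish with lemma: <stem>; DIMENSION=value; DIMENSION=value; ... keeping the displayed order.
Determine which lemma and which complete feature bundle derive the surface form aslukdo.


underlying: as-luuk-do
CLASS=fe - signalled by the affix as-
GRD=ma - signalled by the affix -do
check: asluukdo -> aslukdo
lemma: luuk; CLASS=fe; GRD=ma


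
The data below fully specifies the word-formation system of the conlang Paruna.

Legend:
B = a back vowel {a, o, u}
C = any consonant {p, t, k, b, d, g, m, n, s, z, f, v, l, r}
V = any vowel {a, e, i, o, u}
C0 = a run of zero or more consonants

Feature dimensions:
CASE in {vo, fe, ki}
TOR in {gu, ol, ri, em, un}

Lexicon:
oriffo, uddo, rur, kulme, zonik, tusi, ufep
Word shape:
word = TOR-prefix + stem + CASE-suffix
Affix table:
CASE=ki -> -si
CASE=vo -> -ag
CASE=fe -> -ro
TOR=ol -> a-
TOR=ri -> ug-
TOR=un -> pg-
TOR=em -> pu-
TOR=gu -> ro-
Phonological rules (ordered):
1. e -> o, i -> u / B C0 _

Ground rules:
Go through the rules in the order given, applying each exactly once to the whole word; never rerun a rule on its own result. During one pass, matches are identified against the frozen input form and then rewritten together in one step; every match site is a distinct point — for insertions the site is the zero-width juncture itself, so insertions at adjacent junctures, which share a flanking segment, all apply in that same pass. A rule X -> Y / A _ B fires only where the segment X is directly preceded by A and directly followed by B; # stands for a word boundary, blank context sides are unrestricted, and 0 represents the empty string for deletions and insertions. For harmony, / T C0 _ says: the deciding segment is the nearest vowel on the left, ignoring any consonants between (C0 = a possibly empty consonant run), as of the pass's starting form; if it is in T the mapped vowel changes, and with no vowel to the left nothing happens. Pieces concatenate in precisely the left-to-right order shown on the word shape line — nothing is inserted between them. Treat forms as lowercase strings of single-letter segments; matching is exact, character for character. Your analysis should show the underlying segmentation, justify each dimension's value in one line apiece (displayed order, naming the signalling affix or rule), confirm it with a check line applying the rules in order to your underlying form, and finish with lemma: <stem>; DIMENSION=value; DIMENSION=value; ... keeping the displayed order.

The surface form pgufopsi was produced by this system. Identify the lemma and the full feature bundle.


underlying: pg-ufep-si
CASE=ki - signalled by the affix -si
TOR=un - signalled by the affix pg-
check: pgufepsi -> pgufopsi
lemma: ufep; CASE=ki; TOR=un


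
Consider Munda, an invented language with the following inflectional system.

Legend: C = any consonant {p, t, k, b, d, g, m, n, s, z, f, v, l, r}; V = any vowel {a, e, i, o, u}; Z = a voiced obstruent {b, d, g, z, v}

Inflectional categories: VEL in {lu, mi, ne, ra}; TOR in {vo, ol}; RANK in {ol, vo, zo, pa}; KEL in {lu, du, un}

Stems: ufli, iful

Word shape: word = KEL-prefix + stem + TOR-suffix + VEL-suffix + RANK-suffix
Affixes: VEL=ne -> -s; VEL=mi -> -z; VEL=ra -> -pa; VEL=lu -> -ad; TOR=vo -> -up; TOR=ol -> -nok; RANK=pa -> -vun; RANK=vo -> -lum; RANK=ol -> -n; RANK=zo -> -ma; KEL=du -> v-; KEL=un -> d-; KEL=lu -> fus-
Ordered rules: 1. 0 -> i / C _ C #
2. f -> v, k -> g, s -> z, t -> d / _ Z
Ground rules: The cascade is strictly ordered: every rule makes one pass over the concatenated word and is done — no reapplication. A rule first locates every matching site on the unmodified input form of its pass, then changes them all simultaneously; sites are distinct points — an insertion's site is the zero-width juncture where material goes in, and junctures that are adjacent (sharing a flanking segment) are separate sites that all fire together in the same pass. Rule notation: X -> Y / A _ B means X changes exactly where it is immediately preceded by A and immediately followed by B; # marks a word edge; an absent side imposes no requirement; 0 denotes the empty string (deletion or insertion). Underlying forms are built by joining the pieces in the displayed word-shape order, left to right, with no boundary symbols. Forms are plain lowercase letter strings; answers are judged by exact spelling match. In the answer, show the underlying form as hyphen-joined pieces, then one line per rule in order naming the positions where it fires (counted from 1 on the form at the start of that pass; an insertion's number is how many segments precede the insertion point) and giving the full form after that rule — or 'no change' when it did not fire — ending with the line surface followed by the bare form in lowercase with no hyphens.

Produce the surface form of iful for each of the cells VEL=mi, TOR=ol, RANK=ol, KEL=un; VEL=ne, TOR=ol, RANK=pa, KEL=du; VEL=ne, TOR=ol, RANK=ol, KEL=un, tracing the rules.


cell VEL=mi, TOR=ol, RANK=ol, KEL=un:
underlying: d-iful-nok-z-n
1. 0 -> i / C _ C #: inserts after position(s) 9: difulnokzin
2. f -> v, k -> g, s -> z, t -> d / _ Z: fires at position(s) 8: difulnogzin
surface: difulnogzin

cell VEL=ne, TOR=ol, RANK=pa, KEL=du:
underlying: v-iful-nok-s-vun
1. 0 -> i / C _ C #: no change
2. f -> v, k -> g, s -> z, t -> d / _ Z: fires at position(s) 9: vifulnokzvun
surface: vifulnokzvun

cell VEL=ne, TOR=ol, RANK=ol, KEL=un:
underlying: d-iful-nok-s-n
1. 0 -> i / C _ C #: inserts after position(s) 9: difulnoksin
2. f -> v, k -> g, s -> z, t -> d / _ Z: no change
surface: difulnoksin


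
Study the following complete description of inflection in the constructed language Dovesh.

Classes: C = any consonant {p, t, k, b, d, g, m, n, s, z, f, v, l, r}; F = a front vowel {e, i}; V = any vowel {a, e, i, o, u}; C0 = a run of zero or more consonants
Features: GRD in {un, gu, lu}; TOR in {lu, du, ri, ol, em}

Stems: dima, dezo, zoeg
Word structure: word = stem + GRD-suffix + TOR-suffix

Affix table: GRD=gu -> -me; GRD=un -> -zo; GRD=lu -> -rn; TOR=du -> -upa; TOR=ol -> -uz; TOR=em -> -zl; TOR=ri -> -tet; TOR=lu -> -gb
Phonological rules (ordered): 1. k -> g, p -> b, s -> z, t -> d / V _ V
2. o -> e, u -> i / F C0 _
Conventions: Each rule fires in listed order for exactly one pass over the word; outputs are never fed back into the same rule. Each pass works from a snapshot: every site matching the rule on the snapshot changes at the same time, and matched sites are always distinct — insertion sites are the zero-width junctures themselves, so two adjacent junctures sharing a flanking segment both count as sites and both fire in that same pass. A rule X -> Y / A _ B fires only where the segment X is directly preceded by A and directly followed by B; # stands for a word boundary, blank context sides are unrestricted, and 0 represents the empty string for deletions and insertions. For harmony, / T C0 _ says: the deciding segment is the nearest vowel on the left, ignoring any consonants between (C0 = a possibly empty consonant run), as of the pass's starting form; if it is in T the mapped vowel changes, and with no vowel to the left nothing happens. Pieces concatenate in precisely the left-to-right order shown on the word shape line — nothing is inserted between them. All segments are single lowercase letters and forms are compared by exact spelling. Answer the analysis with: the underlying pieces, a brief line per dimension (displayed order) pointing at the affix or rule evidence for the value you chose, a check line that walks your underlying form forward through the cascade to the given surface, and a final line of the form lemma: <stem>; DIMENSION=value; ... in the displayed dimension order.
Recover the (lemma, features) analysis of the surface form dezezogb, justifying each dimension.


underlying: dezo-zo-gb
GRD=un - signalled by the affix -zo
TOR=lu - signalled by the affix -gb
check: dezozogb -> dezozogb -> dezezogb
lemma: dezo; GRD=un; TOR=lu
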